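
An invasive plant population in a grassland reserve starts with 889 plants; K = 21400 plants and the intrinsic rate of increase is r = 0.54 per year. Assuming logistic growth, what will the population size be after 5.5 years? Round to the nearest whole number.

9800 plants

A = (K − N₀)/N₀ = (21400 − 889)/889 = 23.072.
N(t) = K/(1 + A·e^(−rt)) = 21400/(1 + 23.072×e^(−0.54×5.5)).
e^(−2.97) = 0.051303; denominator = 1 + 23.072×0.051303 = 2.1837.
N = 21400/2.1837 = 9800.02.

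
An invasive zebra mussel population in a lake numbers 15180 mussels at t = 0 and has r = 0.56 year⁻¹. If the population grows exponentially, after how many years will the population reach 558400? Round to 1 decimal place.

Set N₀·e^(rt) = 558400: e^(0.56·t) = 558400/15180 = 36.785.
0.56·t = ln(36.785) = 3.6051, so t = 3.6051/0.56 = 6.4377.

6.4 years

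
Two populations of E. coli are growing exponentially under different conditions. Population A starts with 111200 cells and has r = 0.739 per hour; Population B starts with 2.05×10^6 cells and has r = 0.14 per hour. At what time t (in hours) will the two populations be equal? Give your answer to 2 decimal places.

4.87 hours

Set 111200·e^(0.739t) = 2.05×10^6·e^(0.14t).
e^((0.739 − 0.14)t) = 2.05×10^6/111200 → e^(0.599·t) = 18.435.
0.599·t = ln(18.435) = 2.9143, so t = 2.9143/0.599 = 4.8652.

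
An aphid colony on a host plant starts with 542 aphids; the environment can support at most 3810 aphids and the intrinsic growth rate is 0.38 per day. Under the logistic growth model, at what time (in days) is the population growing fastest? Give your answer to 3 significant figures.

4.73 days

Logistic growth is fastest at N = K/2 = 1905.
A = (K − N₀)/N₀ = 6.0295. Set K/(1 + A·e^(−rt)) = K/2 → A·e^(−rt) = 1.
e^(−0.38t) = 1/6.0295 = 0.165851, so t = ln(6.0295)/0.38 = 1.7967/0.38 = 4.7281.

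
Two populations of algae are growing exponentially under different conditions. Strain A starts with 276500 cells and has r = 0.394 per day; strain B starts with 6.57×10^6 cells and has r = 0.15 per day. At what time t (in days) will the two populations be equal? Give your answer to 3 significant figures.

13.0 days

Set 276500·e^(0.394t) = 6.57×10^6·e^(0.15t).
e^((0.394 − 0.15)t) = 6.57×10^6/276500 → e^(0.244·t) = 23.761.
0.244·t = ln(23.761) = 3.1681, so t = 3.1681/0.244 = 12.984.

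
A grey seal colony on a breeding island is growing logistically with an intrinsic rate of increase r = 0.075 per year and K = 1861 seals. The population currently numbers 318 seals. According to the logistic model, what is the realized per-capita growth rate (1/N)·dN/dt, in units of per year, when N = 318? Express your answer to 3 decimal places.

(1/N)·dN/dt = r(1 − N/K) = 0.075 × (1 − 318/1861).
= 0.075 × 0.82912 = 0.062184.

0.062 per year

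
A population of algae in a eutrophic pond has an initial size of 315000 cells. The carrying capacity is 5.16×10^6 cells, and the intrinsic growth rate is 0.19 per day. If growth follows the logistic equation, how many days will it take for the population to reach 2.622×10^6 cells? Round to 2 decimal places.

14.56 days

A = (K − N₀)/N₀ = (5.16×10^6 − 315000)/315000 = 15.381.
Solve 5.16×10^6/(1 + 15.381·e^(−0.19t)) = 2.622×10^6: 1 + 15.381·e^(−0.19t) = 1.968, so e^(−0.19t) = 0.0629326.
−0.19·t = ln(0.0629326) = -2.7657, so t = 2.7657/0.19 = 14.556.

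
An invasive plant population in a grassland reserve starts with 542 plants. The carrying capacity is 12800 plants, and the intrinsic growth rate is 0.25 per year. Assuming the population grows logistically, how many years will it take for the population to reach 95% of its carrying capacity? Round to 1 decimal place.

24.3 years

A = (K − N₀)/N₀ = (12800 − 542)/542 = 22.616.
Solve 12800/(1 + 22.616·e^(−0.25t)) = 12160: 1 + 22.616·e^(−0.25t) = 1.0526, so e^(−0.25t) = 0.00232716.
−0.25·t = ln(0.00232716) = -6.0631, so t = 6.0631/0.25 = 24.252.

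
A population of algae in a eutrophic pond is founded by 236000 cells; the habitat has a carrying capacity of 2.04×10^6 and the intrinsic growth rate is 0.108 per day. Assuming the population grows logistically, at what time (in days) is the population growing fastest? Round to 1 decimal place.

Logistic growth is fastest at N = K/2 = 1.02×10^6.
A = (K − N₀)/N₀ = 7.6441. Set K/(1 + A·e^(−rt)) = K/2 → A·e^(−rt) = 1.
e^(−0.108t) = 1/7.6441 = 0.13082, so t = ln(7.6441)/0.108 = 2.0339/0.108 = 18.833.

18.8 days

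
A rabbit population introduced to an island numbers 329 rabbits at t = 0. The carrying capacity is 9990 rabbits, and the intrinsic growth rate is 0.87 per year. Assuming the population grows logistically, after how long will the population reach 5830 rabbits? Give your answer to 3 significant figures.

4.27 years

A = (K − N₀)/N₀ = (9990 − 329)/329 = 29.365.
Solve 9990/(1 + 29.365·e^(−0.87t)) = 5830: 1 + 29.365·e^(−0.87t) = 1.7136, so e^(−0.87t) = 0.0242996.
−0.87·t = ln(0.0242996) = -3.7173, so t = 3.7173/0.87 = 4.2728.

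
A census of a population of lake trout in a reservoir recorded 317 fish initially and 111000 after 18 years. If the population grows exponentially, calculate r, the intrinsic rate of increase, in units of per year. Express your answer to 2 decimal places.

From N(t) = N₀·e^(rt): e^(r·18) = 111000/317 = 350.16.
r·18 = ln(350.16) = 5.8584, so r = 5.8584/18 = 0.32547.

0.33 per year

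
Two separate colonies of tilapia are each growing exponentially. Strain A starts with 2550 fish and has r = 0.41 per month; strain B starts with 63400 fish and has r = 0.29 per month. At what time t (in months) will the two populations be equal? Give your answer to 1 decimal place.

26.8 months

Set 2550·e^(0.41t) = 63400·e^(0.29t).
e^((0.41 − 0.29)t) = 63400/2550 → e^(0.12·t) = 24.863.
0.12·t = ln(24.863) = 3.2134, so t = 3.2134/0.12 = 26.778.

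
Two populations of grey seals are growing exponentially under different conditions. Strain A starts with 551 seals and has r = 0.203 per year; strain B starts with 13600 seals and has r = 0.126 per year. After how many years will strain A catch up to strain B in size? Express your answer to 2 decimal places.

41.64 years

Set 551·e^(0.203t) = 13600·e^(0.126t).
e^((0.203 − 0.126)t) = 13600/551 → e^(0.077·t) = 24.682.
0.077·t = ln(24.682) = 3.2061, so t = 3.2061/0.077 = 41.638.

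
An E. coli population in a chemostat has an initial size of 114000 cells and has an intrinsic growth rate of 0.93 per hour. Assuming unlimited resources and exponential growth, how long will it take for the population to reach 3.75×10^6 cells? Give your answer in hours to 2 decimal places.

Set N₀·e^(rt) = 3.75×10^6: e^(0.93·t) = 3.75×10^6/114000 = 32.895.
0.93·t = ln(32.895) = 3.4933, so t = 3.4933/0.93 = 3.7563.

3.76 hours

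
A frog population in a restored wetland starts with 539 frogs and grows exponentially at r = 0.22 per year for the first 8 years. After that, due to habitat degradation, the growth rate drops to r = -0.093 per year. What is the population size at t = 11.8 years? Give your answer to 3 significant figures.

2200 frogs

Phase 1: N(8) = 539·e^(0.22×8) = 539·e^1.76 = 3132.9.
Phase 2 runs for 11.8 − 8 = 3.8 years at r = -0.093.
N(11.8) = 3132.9·e^(-0.093×3.8) = 3132.9·e^-0.3534 = 2200.23.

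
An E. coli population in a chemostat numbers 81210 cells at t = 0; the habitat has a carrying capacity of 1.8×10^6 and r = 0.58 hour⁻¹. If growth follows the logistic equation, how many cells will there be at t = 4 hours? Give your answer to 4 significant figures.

A = (K − N₀)/N₀ = (1.8×10^6 − 81210)/81210 = 21.165.
N(t) = K/(1 + A·e^(−rt)) = 1.8×10^6/(1 + 21.165×e^(−0.58×4)).
e^(−2.32) = 0.098274; denominator = 1 + 21.165×0.098274 = 3.0799.
N = 1.8×10^6/3.0799 = 584428.

584400 cells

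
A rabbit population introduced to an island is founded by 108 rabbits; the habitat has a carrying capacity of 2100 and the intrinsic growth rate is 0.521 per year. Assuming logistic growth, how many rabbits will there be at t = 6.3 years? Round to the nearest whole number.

A = (K − N₀)/N₀ = (2100 − 108)/108 = 18.444.
N(t) = K/(1 + A·e^(−rt)) = 2100/(1 + 18.444×e^(−0.521×6.3)).
e^(−3.282) = 0.037542; denominator = 1 + 18.444×0.037542 = 1.6924.
N = 2100/1.6924 = 1240.81.

1241 rabbits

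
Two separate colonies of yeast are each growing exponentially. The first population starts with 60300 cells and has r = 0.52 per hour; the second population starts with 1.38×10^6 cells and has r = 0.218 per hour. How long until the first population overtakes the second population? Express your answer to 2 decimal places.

Set 60300·e^(0.52t) = 1.38×10^6·e^(0.218t).
e^((0.52 − 0.218)t) = 1.38×10^6/60300 → e^(0.302·t) = 22.886.
0.302·t = ln(22.886) = 3.1305, so t = 3.1305/0.302 = 10.366.

10.37 hours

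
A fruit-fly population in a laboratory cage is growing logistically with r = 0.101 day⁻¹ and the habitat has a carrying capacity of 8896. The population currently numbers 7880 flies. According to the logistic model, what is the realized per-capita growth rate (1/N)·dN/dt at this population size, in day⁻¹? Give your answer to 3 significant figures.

(1/N)·dN/dt = r(1 − N/K) = 0.101 × (1 − 7880/8896).
= 0.101 × 0.11421 = 0.011535.

0.0115 per day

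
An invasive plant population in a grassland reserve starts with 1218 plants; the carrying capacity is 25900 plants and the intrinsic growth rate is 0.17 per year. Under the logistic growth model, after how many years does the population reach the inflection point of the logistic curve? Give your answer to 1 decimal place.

Logistic growth is fastest at N = K/2 = 12950.
A = (K − N₀)/N₀ = 20.264. Set K/(1 + A·e^(−rt)) = K/2 → A·e^(−rt) = 1.
e^(−0.17t) = 1/20.264 = 0.0493477, so t = ln(20.264)/0.17 = 3.0089/0.17 = 17.699.

17.7 years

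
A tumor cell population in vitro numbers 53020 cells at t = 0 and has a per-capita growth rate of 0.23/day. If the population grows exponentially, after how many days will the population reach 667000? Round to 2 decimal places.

11.01 days

Set N₀·e^(rt) = 667000: e^(0.23·t) = 667000/53020 = 12.58.
0.23·t = ln(12.58) = 2.5321, so t = 2.5321/0.23 = 11.009.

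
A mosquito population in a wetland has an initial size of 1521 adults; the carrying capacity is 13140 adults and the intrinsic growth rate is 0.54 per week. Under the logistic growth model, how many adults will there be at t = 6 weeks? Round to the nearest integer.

10114 adults

A = (K − N₀)/N₀ = (13140 − 1521)/1521 = 7.6391.
N(t) = K/(1 + A·e^(−rt)) = 13140/(1 + 7.6391×e^(−0.54×6)).
e^(−3.24) = 0.039164; denominator = 1 + 7.6391×0.039164 = 1.2992.
N = 13140/1.2992 = 10114.1.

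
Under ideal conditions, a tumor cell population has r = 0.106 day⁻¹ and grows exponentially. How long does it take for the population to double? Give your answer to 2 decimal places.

Doubling time t_d = ln(2)/r = 0.6931/0.106 = 6.5391.

6.54 days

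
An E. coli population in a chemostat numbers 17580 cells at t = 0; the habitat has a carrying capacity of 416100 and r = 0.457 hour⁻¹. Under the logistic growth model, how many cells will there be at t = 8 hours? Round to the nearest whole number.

262413 cells

A = (K − N₀)/N₀ = (416100 − 17580)/17580 = 22.669.
N(t) = K/(1 + A·e^(−rt)) = 416100/(1 + 22.669×e^(−0.457×8)).
e^(−3.656) = 0.025836; denominator = 1 + 22.669×0.025836 = 1.5857.
N = 416100/1.5857 = 262413.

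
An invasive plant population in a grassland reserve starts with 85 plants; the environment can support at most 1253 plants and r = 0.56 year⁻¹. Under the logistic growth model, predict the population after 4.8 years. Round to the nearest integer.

A = (K − N₀)/N₀ = (1253 − 85)/85 = 13.741.
N(t) = K/(1 + A·e^(−rt)) = 1253/(1 + 13.741×e^(−0.56×4.8)).
e^(−2.688) = 0.068017; denominator = 1 + 13.741×0.068017 = 1.9346.
N = 1253/1.9346 = 647.669.

648 plants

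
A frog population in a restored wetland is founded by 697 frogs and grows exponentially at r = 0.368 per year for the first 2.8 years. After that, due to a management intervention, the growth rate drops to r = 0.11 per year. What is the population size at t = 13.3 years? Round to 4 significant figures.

Phase 1: N(2.8) = 697·e^(0.368×2.8) = 697·e^1.03 = 1953.12.
Phase 2 runs for 13.3 − 2.8 = 10.5 years at r = 0.11.
N(13.3) = 1953.12·e^(0.11×10.5) = 1953.12·e^1.155 = 6199.26.

6199 frogs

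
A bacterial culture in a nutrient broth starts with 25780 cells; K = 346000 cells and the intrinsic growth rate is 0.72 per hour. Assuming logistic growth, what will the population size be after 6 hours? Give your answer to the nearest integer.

296944 cells

A = (K − N₀)/N₀ = (346000 − 25780)/25780 = 12.421.
N(t) = K/(1 + A·e^(−rt)) = 346000/(1 + 12.421×e^(−0.72×6)).
e^(−4.32) = 0.0133; denominator = 1 + 12.421×0.0133 = 1.1652.
N = 346000/1.1652 = 296944.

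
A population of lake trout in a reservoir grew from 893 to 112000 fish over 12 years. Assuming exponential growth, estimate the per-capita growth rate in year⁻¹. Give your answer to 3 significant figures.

From N(t) = N₀·e^(rt): e^(r·12) = 112000/893 = 125.42.
r·12 = ln(125.42) = 4.8317, so r = 4.8317/12 = 0.40264.

0.403 per year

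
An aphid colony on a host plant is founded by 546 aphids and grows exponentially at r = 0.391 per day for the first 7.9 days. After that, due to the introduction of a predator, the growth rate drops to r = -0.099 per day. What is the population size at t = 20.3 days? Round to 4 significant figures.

Phase 1: N(7.9) = 546·e^(0.391×7.9) = 546·e^3.089 = 11986.3.
Phase 2 runs for 20.3 − 7.9 = 12.4 days at r = -0.099.
N(20.3) = 11986.3·e^(-0.099×12.4) = 11986.3·e^-1.228 = 3511.92.

3512 aphids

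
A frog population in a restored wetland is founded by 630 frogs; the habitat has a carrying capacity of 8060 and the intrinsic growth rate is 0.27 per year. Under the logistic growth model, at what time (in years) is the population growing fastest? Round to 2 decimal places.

Logistic growth is fastest at N = K/2 = 4030.
A = (K − N₀)/N₀ = 11.794. Set K/(1 + A·e^(−rt)) = K/2 → A·e^(−rt) = 1.
e^(−0.27t) = 1/11.794 = 0.0847914, so t = ln(11.794)/0.27 = 2.4676/0.27 = 9.1391.

9.14 years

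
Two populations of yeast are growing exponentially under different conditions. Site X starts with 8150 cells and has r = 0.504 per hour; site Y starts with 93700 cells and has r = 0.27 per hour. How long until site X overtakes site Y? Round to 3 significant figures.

Set 8150·e^(0.504t) = 93700·e^(0.27t).
e^((0.504 − 0.27)t) = 93700/8150 → e^(0.234·t) = 11.497.
0.234·t = ln(11.497) = 2.4421, so t = 2.4421/0.234 = 10.436.

10.4 hours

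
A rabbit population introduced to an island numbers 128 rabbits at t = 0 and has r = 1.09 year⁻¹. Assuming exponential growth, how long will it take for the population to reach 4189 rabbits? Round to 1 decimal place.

Set N₀·e^(rt) = 4189: e^(1.09·t) = 4189/128 = 32.727.
1.09·t = ln(32.727) = 3.4882, so t = 3.4882/1.09 = 3.2002.

3.2 years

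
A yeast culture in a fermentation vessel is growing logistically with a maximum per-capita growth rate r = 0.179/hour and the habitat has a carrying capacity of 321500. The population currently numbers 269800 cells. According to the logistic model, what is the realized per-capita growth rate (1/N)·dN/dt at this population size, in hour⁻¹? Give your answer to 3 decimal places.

(1/N)·dN/dt = r(1 − N/K) = 0.179 × (1 − 269800/321500).
= 0.179 × 0.16081 = 0.028785.

0.029 per hour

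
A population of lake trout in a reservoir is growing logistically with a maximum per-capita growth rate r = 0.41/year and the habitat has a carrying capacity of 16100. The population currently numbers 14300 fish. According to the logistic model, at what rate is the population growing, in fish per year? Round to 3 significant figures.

dN/dt = rN(1 − N/K) = 0.41 × 14300 × (1 − 14300/16100).
1 − 14300/16100 = 0.1118; dN/dt = 0.41 × 14300 × 0.1118 = 655.49.

655 fish per year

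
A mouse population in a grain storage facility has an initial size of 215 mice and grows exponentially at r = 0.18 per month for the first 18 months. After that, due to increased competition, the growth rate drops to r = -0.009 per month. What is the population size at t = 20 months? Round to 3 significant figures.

Phase 1: N(18) = 215·e^(0.18×18) = 215·e^3.24 = 5489.75.
Phase 2 runs for 20 − 18 = 2 months at r = -0.009.
N(20) = 5489.75·e^(-0.009×2) = 5489.75·e^-0.018 = 5391.82.

5390 mice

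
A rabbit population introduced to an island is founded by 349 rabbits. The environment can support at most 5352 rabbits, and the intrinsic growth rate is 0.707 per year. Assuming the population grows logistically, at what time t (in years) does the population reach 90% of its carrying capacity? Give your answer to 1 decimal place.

A = (K − N₀)/N₀ = (5352 − 349)/349 = 14.335.
Solve 5352/(1 + 14.335·e^(−0.707t)) = 4816.8: 1 + 14.335·e^(−0.707t) = 1.1111, so e^(−0.707t) = 0.00775091.
−0.707·t = ln(0.00775091) = -4.8599, so t = 4.8599/0.707 = 6.874.

6.9 years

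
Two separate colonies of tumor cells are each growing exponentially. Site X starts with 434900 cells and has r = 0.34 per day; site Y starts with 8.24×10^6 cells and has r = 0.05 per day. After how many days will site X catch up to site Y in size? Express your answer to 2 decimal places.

10.14 days

Set 434900·e^(0.34t) = 8.24×10^6·e^(0.05t).
e^((0.34 − 0.05)t) = 8.24×10^6/434900 → e^(0.29·t) = 18.947.
0.29·t = ln(18.947) = 2.9416, so t = 2.9416/0.29 = 10.144.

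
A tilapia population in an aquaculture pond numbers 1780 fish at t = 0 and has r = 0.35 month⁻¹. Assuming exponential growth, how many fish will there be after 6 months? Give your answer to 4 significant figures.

N(t) = N₀·e^(rt) = 1780 × e^(0.35×6) = 1780 × e^2.1.
e^2.1 ≈ 8.1662, so N ≈ 1780 × 8.1662 = 14535.8.

14540 fish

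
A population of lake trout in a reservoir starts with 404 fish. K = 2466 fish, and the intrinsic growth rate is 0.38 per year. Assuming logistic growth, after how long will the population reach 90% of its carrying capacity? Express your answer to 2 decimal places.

10.07 years

A = (K − N₀)/N₀ = (2466 − 404)/404 = 5.104.
Solve 2466/(1 + 5.104·e^(−0.38t)) = 2219.4: 1 + 5.104·e^(−0.38t) = 1.1111, so e^(−0.38t) = 0.0217696.
−0.38·t = ln(0.0217696) = -3.8272, so t = 3.8272/0.38 = 10.072.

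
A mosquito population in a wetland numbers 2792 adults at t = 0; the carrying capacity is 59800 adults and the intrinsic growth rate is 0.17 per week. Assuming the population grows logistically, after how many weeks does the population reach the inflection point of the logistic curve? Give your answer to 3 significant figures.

Logistic growth is fastest at N = K/2 = 29900.
A = (K − N₀)/N₀ = 20.418. Set K/(1 + A·e^(−rt)) = K/2 → A·e^(−rt) = 1.
e^(−0.17t) = 1/20.418 = 0.0489756, so t = ln(20.418)/0.17 = 3.0164/0.17 = 17.744.

17.7 weeks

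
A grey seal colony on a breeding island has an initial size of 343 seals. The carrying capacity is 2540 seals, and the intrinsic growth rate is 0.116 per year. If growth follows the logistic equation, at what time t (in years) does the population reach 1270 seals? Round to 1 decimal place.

16.0 years

A = (K − N₀)/N₀ = (2540 − 343)/343 = 6.4052.
Solve 2540/(1 + 6.4052·e^(−0.116t)) = 1270: 1 + 6.4052·e^(−0.116t) = 2, so e^(−0.116t) = 0.156122.
−0.116·t = ln(0.156122) = -1.8571, so t = 1.8571/0.116 = 16.01.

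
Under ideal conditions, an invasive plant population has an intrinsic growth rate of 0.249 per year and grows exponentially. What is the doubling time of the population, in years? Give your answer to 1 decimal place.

2.8 years

Doubling time t_d = ln(2)/r = 0.6931/0.249 = 2.7837.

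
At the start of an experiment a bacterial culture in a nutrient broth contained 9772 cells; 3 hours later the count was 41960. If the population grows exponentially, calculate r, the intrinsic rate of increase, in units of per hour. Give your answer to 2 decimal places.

From N(t) = N₀·e^(rt): e^(r·3) = 41960/9772 = 4.2939.
r·3 = ln(4.2939) = 1.4572, so r = 1.4572/3 = 0.48573.

0.49 per hour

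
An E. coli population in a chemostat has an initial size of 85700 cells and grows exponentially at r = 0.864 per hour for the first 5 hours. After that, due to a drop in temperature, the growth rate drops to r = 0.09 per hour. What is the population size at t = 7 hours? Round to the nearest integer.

Phase 1: N(5) = 85700·e^(0.864×5) = 85700·e^4.32 = 6.443665×10^6.
Phase 2 runs for 7 − 5 = 2 hours at r = 0.09.
N(7) = 6.443665×10^6·e^(0.09×2) = 6.443665×10^6·e^0.18 = 7.714468×10^6.

7714468 cells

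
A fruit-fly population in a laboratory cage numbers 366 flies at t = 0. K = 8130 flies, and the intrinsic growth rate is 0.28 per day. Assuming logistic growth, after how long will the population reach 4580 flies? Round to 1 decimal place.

A = (K − N₀)/N₀ = (8130 − 366)/366 = 21.213.
Solve 8130/(1 + 21.213·e^(−0.28t)) = 4580: 1 + 21.213·e^(−0.28t) = 1.7751, so e^(−0.28t) = 0.0365391.
−0.28·t = ln(0.0365391) = -3.3094, so t = 3.3094/0.28 = 11.819.

11.8 days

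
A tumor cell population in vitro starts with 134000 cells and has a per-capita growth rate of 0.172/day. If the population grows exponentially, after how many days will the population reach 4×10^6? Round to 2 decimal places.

19.75 days

Set N₀·e^(rt) = 4×10^6: e^(0.172·t) = 4×10^6/134000 = 29.851.
0.172·t = ln(29.851) = 3.3962, so t = 3.3962/0.172 = 19.745.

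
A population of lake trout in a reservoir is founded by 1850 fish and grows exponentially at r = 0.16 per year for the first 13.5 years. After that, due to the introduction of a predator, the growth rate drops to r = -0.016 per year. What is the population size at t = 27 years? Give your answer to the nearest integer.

Phase 1: N(13.5) = 1850·e^(0.16×13.5) = 1850·e^2.16 = 16041.6.
Phase 2 runs for 27 − 13.5 = 13.5 years at r = -0.016.
N(27) = 16041.6·e^(-0.016×13.5) = 16041.6·e^-0.216 = 12925.3.

12925 fish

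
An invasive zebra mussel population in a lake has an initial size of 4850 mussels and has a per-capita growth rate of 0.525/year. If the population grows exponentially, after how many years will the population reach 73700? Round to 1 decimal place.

Set N₀·e^(rt) = 73700: e^(0.525·t) = 73700/4850 = 15.196.
0.525·t = ln(15.196) = 2.721, so t = 2.721/0.525 = 5.1829.

5.2 years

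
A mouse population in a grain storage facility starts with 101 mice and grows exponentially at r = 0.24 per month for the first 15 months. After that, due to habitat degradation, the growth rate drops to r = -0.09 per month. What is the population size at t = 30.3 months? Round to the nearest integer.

Phase 1: N(15) = 101·e^(0.24×15) = 101·e^3.6 = 3696.42.
Phase 2 runs for 30.3 − 15 = 15.3 months at r = -0.09.
N(30.3) = 3696.42·e^(-0.09×15.3) = 3696.42·e^-1.377 = 932.734.

933 mice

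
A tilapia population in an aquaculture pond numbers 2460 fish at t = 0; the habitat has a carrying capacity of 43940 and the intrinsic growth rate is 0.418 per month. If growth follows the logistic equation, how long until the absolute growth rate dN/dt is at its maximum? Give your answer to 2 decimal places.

6.76 months

Logistic growth is fastest at N = K/2 = 21970.
A = (K − N₀)/N₀ = 16.862. Set K/(1 + A·e^(−rt)) = K/2 → A·e^(−rt) = 1.
e^(−0.418t) = 1/16.862 = 0.0593057, so t = ln(16.862)/0.418 = 2.8251/0.418 = 6.7585.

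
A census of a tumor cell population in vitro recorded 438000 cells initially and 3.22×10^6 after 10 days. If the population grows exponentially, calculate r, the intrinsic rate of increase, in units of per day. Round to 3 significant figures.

0.199 per day

From N(t) = N₀·e^(rt): e^(r·10) = 3.22×10^6/438000 = 7.3516.
r·10 = ln(7.3516) = 1.9949, so r = 1.9949/10 = 0.19949.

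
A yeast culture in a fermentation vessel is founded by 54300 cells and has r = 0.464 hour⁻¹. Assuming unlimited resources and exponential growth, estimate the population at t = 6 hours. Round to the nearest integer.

N(t) = N₀·e^(rt) = 54300 × e^(0.464×6) = 54300 × e^2.784.
e^2.784 ≈ 16.184, so N ≈ 54300 × 16.184 = 878771.

878771 cells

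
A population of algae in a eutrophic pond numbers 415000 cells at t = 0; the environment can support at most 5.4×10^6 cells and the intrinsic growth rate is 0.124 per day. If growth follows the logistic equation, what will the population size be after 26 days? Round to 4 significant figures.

3654000 cells

A = (K − N₀)/N₀ = (5.4×10^6 − 415000)/415000 = 12.012.
N(t) = K/(1 + A·e^(−rt)) = 5.4×10^6/(1 + 12.012×e^(−0.124×26)).
e^(−3.224) = 0.039796; denominator = 1 + 12.012×0.039796 = 1.478.
N = 5.4×10^6/1.478 = 3.653521×10^6.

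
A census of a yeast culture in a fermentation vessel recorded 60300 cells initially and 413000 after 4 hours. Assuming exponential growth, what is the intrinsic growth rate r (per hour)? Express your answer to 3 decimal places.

From N(t) = N₀·e^(rt): e^(r·4) = 413000/60300 = 6.8491.
r·4 = ln(6.8491) = 1.9241, so r = 1.9241/4 = 0.48103.

0.481 per hour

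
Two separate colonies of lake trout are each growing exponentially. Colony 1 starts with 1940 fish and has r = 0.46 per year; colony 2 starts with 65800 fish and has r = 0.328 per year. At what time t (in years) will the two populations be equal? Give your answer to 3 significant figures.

Set 1940·e^(0.46t) = 65800·e^(0.328t).
e^((0.46 − 0.328)t) = 65800/1940 → e^(0.132·t) = 33.918.
0.132·t = ln(33.918) = 3.5239, so t = 3.5239/0.132 = 26.696.

26.7 years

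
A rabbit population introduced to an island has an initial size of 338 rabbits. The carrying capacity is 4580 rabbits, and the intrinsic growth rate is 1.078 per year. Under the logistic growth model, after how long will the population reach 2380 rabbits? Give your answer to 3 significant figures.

2.42 years

A = (K − N₀)/N₀ = (4580 − 338)/338 = 12.55.
Solve 4580/(1 + 12.55·e^(−1.078t)) = 2380: 1 + 12.55·e^(−1.078t) = 1.9244, so e^(−1.078t) = 0.0736532.
−1.078·t = ln(0.0736532) = -2.6084, so t = 2.6084/1.078 = 2.4197.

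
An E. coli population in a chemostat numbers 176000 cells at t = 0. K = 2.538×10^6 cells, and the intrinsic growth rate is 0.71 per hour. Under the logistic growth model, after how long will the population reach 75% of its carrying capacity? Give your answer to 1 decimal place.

A = (K − N₀)/N₀ = (2.538×10^6 − 176000)/176000 = 13.42.
Solve 2.538×10^6/(1 + 13.42·e^(−0.71t)) = 1.9035×10^6: 1 + 13.42·e^(−0.71t) = 1.3333, so e^(−0.71t) = 0.0248377.
−0.71·t = ln(0.0248377) = -3.6954, so t = 3.6954/0.71 = 5.2048.

5.2 hours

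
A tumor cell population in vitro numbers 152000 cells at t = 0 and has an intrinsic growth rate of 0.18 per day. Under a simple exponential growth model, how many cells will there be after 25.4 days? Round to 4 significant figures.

14700000 cells

N(t) = N₀·e^(rt) = 152000 × e^(0.18×25.4) = 152000 × e^4.572.
e^4.572 ≈ 96.737, so N ≈ 152000 × 96.737 = 1.470408×10^7.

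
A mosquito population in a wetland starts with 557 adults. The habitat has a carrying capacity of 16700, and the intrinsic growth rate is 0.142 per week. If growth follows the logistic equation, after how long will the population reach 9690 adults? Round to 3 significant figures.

A = (K − N₀)/N₀ = (16700 − 557)/557 = 28.982.
Solve 16700/(1 + 28.982·e^(−0.142t)) = 9690: 1 + 28.982·e^(−0.142t) = 1.7234, so e^(−0.142t) = 0.0249612.
−0.142·t = ln(0.0249612) = -3.6904, so t = 3.6904/0.142 = 25.989.

26.0 weeks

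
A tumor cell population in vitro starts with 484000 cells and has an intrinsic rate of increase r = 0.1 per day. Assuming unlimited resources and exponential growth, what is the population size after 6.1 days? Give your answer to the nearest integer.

890769 cells

N(t) = N₀·e^(rt) = 484000 × e^(0.1×6.1) = 484000 × e^0.61.
e^0.61 ≈ 1.8404, so N ≈ 484000 × 1.8404 = 890769.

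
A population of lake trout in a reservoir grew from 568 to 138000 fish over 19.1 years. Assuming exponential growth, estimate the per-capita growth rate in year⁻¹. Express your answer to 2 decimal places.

0.29 per year

From N(t) = N₀·e^(rt): e^(r·19.1) = 138000/568 = 242.96.
r·19.1 = ln(242.96) = 5.4929, so r = 5.4929/19.1 = 0.28759.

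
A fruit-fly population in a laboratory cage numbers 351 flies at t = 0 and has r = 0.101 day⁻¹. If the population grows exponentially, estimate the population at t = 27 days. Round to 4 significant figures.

N(t) = N₀·e^(rt) = 351 × e^(0.101×27) = 351 × e^2.727.
e^2.727 ≈ 15.287, so N ≈ 351 × 15.287 = 5365.72.

5366 flies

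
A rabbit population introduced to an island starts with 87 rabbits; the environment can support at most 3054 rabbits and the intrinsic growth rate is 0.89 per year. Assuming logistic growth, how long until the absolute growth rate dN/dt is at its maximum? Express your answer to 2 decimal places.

3.97 years

Logistic growth is fastest at N = K/2 = 1527.
A = (K − N₀)/N₀ = 34.103. Set K/(1 + A·e^(−rt)) = K/2 → A·e^(−rt) = 1.
e^(−0.89t) = 1/34.103 = 0.0293225, so t = ln(34.103)/0.89 = 3.5294/0.89 = 3.9656.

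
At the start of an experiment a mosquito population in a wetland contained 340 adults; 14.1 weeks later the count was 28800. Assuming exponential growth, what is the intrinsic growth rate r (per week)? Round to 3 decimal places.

0.315 per week

From N(t) = N₀·e^(rt): e^(r·14.1) = 28800/340 = 84.706.
r·14.1 = ln(84.706) = 4.4392, so r = 4.4392/14.1 = 0.31484.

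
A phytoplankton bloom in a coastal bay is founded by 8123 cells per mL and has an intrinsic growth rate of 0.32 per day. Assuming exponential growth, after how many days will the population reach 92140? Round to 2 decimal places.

7.59 days

Set N₀·e^(rt) = 92140: e^(0.32·t) = 92140/8123 = 11.343.
0.32·t = ln(11.343) = 2.4286, so t = 2.4286/0.32 = 7.5894.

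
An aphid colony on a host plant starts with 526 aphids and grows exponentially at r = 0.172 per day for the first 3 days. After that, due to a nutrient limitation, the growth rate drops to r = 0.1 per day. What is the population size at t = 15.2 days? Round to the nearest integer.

2985 aphids

Phase 1: N(3) = 526·e^(0.172×3) = 526·e^0.516 = 881.215.
Phase 2 runs for 15.2 − 3 = 12.2 days at r = 0.1.
N(15.2) = 881.215·e^(0.1×12.2) = 881.215·e^1.22 = 2984.84.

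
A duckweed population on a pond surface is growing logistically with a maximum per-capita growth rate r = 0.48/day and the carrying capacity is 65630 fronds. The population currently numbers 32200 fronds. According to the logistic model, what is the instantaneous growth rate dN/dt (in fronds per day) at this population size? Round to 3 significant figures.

7870 fronds per day

dN/dt = rN(1 − N/K) = 0.48 × 32200 × (1 − 32200/65630).
1 − 32200/65630 = 0.50937; dN/dt = 0.48 × 32200 × 0.50937 = 7872.8.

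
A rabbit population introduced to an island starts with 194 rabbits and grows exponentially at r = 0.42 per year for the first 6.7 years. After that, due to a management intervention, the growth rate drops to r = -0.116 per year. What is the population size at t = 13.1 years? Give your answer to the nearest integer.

Phase 1: N(6.7) = 194·e^(0.42×6.7) = 194·e^2.814 = 3235.24.
Phase 2 runs for 13.1 − 6.7 = 6.4 years at r = -0.116.
N(13.1) = 3235.24·e^(-0.116×6.4) = 3235.24·e^-0.7424 = 1539.88.

1540 rabbits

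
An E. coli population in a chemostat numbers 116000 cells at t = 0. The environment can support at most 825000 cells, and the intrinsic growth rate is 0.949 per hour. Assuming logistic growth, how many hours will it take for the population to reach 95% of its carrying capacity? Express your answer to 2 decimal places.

A = (K − N₀)/N₀ = (825000 − 116000)/116000 = 6.1121.
Solve 825000/(1 + 6.1121·e^(−0.949t)) = 783750: 1 + 6.1121·e^(−0.949t) = 1.0526, so e^(−0.949t) = 0.00861109.
−0.949·t = ln(0.00861109) = -4.7547, so t = 4.7547/0.949 = 5.0102.

5.01 hours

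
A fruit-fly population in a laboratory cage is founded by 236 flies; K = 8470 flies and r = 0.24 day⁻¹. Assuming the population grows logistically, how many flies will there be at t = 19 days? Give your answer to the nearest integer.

6205 flies

A = (K − N₀)/N₀ = (8470 − 236)/236 = 34.89.
N(t) = K/(1 + A·e^(−rt)) = 8470/(1 + 34.89×e^(−0.24×19)).
e^(−4.56) = 0.010462; denominator = 1 + 34.89×0.010462 = 1.365.
N = 8470/1.365 = 6205.04.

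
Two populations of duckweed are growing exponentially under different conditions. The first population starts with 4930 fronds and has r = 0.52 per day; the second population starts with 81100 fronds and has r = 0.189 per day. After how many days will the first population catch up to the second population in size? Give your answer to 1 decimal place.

Set 4930·e^(0.52t) = 81100·e^(0.189t).
e^((0.52 − 0.189)t) = 81100/4930 → e^(0.331·t) = 16.45.
0.331·t = ln(16.45) = 2.8003, so t = 2.8003/0.331 = 8.4603.

8.5 days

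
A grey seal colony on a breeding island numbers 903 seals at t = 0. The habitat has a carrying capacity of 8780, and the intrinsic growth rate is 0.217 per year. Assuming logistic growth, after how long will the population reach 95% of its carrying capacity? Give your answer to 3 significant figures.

23.6 years

A = (K − N₀)/N₀ = (8780 − 903)/903 = 8.7231.
Solve 8780/(1 + 8.7231·e^(−0.217t)) = 8341: 1 + 8.7231·e^(−0.217t) = 1.0526, so e^(−0.217t) = 0.00603356.
−0.217·t = ln(0.00603356) = -5.1104, so t = 5.1104/0.217 = 23.55.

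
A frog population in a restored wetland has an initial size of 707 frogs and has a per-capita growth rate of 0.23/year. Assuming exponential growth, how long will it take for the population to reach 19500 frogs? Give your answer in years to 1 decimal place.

Set N₀·e^(rt) = 19500: e^(0.23·t) = 19500/707 = 27.581.
0.23·t = ln(27.581) = 3.3171, so t = 3.3171/0.23 = 14.422.

14.4 years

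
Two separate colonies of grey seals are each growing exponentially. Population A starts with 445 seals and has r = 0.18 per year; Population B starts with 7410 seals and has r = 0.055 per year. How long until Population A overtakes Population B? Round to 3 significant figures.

Set 445·e^(0.18t) = 7410·e^(0.055t).
e^((0.18 − 0.055)t) = 7410/445 → e^(0.125·t) = 16.652.
0.125·t = ln(16.652) = 2.8125, so t = 2.8125/0.125 = 22.5.

22.5 years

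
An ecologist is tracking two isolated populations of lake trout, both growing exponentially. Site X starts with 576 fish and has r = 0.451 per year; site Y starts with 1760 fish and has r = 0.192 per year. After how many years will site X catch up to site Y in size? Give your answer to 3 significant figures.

4.31 years

Set 576·e^(0.451t) = 1760·e^(0.192t).
e^((0.451 − 0.192)t) = 1760/576 → e^(0.259·t) = 3.0556.
0.259·t = ln(3.0556) = 1.117, so t = 1.117/0.259 = 4.3126.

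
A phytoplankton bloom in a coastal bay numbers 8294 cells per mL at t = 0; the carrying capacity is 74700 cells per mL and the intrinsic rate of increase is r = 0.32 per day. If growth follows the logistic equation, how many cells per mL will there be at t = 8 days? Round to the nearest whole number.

46141 cells per mL

A = (K − N₀)/N₀ = (74700 − 8294)/8294 = 8.0065.
N(t) = K/(1 + A·e^(−rt)) = 74700/(1 + 8.0065×e^(−0.32×8)).
e^(−2.56) = 0.077305; denominator = 1 + 8.0065×0.077305 = 1.6189.
N = 74700/1.6189 = 46141.3.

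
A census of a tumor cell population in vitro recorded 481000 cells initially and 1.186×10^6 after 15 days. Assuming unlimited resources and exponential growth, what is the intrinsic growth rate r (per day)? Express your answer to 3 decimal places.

From N(t) = N₀·e^(rt): e^(r·15) = 1.186×10^6/481000 = 2.4657.
r·15 = ln(2.4657) = 0.90247, so r = 0.90247/15 = 0.060165.

0.060 per day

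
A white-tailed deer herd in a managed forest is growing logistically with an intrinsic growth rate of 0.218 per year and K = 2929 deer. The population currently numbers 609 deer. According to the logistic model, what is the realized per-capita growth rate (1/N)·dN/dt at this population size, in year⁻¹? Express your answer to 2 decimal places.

(1/N)·dN/dt = r(1 − N/K) = 0.218 × (1 − 609/2929).
= 0.218 × 0.79208 = 0.17267.

0.17 per year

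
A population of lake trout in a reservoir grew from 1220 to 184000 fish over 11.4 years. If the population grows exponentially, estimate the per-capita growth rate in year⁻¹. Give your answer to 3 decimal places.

From N(t) = N₀·e^(rt): e^(r·11.4) = 184000/1220 = 150.82.
r·11.4 = ln(150.82) = 5.0161, so r = 5.0161/11.4 = 0.44001.

0.440 per year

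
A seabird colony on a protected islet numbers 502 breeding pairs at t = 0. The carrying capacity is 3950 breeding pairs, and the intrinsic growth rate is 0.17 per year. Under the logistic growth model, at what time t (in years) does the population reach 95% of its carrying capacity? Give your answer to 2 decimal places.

28.66 years

A = (K − N₀)/N₀ = (3950 − 502)/502 = 6.8685.
Solve 3950/(1 + 6.8685·e^(−0.17t)) = 3752.5: 1 + 6.8685·e^(−0.17t) = 1.0526, so e^(−0.17t) = 0.00766272.
−0.17·t = ln(0.00766272) = -4.8714, so t = 4.8714/0.17 = 28.655.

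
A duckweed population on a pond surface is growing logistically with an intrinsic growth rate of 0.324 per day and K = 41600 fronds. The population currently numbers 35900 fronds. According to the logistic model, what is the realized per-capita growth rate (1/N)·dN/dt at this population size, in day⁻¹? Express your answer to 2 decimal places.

0.04 per day

(1/N)·dN/dt = r(1 − N/K) = 0.324 × (1 − 35900/41600).
= 0.324 × 0.13702 = 0.044394.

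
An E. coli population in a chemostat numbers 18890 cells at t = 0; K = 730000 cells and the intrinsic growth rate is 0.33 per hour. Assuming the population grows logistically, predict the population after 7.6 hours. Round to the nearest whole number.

A = (K − N₀)/N₀ = (730000 − 18890)/18890 = 37.645.
N(t) = K/(1 + A·e^(−rt)) = 730000/(1 + 37.645×e^(−0.33×7.6)).
e^(−2.508) = 0.081431; denominator = 1 + 37.645×0.081431 = 4.0655.
N = 730000/4.0655 = 179562.

179562 cells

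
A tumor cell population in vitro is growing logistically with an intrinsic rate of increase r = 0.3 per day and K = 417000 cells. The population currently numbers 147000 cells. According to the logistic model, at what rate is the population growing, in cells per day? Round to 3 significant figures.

28600 cells per day

dN/dt = rN(1 − N/K) = 0.3 × 147000 × (1 − 147000/417000).
1 − 147000/417000 = 0.64748; dN/dt = 0.3 × 147000 × 0.64748 = 28554.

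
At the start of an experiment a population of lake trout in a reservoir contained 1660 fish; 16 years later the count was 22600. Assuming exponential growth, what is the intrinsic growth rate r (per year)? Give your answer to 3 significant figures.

From N(t) = N₀·e^(rt): e^(r·16) = 22600/1660 = 13.614.
r·16 = ln(13.614) = 2.6111, so r = 2.6111/16 = 0.1632.

0.163 per year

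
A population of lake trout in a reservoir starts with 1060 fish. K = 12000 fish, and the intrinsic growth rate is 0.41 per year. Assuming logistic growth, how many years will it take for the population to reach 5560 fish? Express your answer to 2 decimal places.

A = (K − N₀)/N₀ = (12000 − 1060)/1060 = 10.321.
Solve 12000/(1 + 10.321·e^(−0.41t)) = 5560: 1 + 10.321·e^(−0.41t) = 2.1583, so e^(−0.41t) = 0.112228.
−0.41·t = ln(0.112228) = -2.1872, so t = 2.1872/0.41 = 5.3347.

5.33 years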